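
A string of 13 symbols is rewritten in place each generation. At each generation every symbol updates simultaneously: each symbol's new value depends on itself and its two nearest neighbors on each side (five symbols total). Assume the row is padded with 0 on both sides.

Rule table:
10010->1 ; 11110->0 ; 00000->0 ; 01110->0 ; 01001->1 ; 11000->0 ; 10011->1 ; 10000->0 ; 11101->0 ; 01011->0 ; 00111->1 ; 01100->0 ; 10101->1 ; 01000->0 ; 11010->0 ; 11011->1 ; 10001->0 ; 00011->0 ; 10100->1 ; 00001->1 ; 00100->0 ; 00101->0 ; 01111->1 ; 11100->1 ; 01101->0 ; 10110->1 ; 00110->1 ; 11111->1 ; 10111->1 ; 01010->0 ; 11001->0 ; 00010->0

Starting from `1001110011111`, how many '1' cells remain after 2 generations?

0111010111101
0100010110001
count of 1: 5

5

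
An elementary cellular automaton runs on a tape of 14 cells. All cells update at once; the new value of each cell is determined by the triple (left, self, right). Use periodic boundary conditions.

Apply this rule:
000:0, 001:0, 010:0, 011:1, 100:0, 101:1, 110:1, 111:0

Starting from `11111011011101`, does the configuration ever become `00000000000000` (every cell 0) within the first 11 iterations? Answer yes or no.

yes

00001111110111
00001000011101
00000000010110
00000000001110
00000000001010
00000000000100
00000000000000
all cells are 0 at iteration 7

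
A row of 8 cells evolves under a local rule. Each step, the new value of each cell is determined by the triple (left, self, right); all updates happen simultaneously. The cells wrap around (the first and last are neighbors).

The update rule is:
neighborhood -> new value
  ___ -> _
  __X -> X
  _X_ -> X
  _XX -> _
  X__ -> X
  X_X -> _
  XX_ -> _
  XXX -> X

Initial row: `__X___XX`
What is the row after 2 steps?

step 1: XXXX_X__
step 2: _XX__XXX

_XX__XXX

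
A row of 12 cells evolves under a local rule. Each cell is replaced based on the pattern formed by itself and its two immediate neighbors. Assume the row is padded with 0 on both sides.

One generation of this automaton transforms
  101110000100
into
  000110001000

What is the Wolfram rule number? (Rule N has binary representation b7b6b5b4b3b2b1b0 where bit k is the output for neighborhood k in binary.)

194

position 3: 111 → 1  (bit 7 = 1)
position 4: 110 → 1  (bit 6 = 1)
position 1: 101 → 0  (bit 5 = 0)
position 5: 100 → 0  (bit 4 = 0)
position 2: 011 → 0  (bit 3 = 0)
position 0: 010 → 0  (bit 2 = 0)
position 8: 001 → 1  (bit 1 = 1)
position 6: 000 → 0  (bit 0 = 0)
bits b7..b0 = 11000010 = 194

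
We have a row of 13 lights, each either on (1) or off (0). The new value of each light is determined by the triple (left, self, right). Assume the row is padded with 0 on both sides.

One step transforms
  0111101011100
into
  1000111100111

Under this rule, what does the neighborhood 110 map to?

At position 4 the neighborhood is 110; the next row has 1 there.

1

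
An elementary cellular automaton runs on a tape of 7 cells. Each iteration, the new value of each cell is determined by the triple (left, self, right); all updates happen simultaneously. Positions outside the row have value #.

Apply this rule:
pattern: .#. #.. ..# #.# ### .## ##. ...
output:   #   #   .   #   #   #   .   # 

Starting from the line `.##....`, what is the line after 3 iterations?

.###.##

##.###.
#.###.#
.###.##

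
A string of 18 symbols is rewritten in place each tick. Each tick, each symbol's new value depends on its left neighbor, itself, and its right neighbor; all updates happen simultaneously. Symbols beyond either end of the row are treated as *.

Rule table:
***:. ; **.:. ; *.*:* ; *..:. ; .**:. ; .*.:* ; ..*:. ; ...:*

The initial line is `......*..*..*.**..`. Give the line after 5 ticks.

tick 1: .****.*..*..**....
tick 2: *....**..*.....**.
tick 3: ..**.....*.***...*
tick 4: .....***.**....*..
tick 5: .***....*...**.*..

.***....*...**.*..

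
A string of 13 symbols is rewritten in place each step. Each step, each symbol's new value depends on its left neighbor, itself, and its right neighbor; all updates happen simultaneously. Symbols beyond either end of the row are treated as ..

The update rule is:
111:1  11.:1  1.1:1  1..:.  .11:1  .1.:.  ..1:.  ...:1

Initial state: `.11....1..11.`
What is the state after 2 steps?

.11111.11.11.

step 1: .11.11....11.
step 2: .11111.11.11.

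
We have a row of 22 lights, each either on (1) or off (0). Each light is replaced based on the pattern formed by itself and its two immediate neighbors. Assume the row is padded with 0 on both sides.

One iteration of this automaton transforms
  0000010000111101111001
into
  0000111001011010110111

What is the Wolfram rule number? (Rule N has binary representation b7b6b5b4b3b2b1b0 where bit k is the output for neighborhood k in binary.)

position 11: 111 → 1  (bit 7 = 1)
position 13: 110 → 0  (bit 6 = 0)
position 14: 101 → 1  (bit 5 = 1)
position 6: 100 → 1  (bit 4 = 1)
position 10: 011 → 0  (bit 3 = 0)
position 5: 010 → 1  (bit 2 = 1)
position 4: 001 → 1  (bit 1 = 1)
position 0: 000 → 0  (bit 0 = 0)
bits b7..b0 = 10110110 = 182

182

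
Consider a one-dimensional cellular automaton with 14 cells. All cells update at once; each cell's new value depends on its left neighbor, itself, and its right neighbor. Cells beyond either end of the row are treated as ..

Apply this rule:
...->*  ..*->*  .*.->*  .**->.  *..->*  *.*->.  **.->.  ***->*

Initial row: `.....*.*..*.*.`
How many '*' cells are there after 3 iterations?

10

******.****.**
.****...**....
*.**.***..****
count of *: 10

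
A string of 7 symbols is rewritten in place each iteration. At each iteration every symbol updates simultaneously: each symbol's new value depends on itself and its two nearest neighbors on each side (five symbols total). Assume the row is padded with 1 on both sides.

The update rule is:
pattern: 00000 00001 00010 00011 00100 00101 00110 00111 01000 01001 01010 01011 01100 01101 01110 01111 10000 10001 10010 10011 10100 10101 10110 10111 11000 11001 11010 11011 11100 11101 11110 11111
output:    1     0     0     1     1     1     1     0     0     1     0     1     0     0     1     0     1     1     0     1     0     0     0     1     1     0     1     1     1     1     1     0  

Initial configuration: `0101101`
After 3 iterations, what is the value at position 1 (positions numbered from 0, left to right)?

iteration 1: 1010011
iteration 2: 1101100
iteration 3: 1110001
position 1 holds 1

1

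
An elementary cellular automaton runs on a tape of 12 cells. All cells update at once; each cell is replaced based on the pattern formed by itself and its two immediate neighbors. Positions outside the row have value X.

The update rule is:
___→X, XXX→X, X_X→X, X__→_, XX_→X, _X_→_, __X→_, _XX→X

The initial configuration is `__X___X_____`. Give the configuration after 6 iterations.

XXXXX_XXXXXX

iteration 1: ____X___XXX_
iteration 2: _XX___X_XXXX
iteration 3: XXX_X__XXXXX
iteration 4: XXXX___XXXXX
iteration 5: XXXX_X_XXXXX
iteration 6: XXXXX_XXXXXX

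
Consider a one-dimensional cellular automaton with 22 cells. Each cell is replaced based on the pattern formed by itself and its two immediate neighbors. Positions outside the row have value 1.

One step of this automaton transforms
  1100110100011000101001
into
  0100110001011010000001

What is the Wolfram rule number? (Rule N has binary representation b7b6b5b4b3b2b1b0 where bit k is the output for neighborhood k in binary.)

position 0: 111 → 0  (bit 7 = 0)
position 1: 110 → 1  (bit 6 = 1)
position 6: 101 → 0  (bit 5 = 0)
position 2: 100 → 0  (bit 4 = 0)
position 4: 011 → 1  (bit 3 = 1)
position 7: 010 → 0  (bit 2 = 0)
position 3: 001 → 0  (bit 1 = 0)
position 9: 000 → 1  (bit 0 = 1)
bits b7..b0 = 01001001 = 73

73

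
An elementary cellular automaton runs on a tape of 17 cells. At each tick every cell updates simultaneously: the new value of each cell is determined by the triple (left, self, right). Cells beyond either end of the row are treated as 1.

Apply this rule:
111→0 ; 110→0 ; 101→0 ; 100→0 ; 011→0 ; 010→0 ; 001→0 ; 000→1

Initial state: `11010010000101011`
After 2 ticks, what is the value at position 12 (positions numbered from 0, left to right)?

1

00000000110000000
01111110000111110
position 12 holds 1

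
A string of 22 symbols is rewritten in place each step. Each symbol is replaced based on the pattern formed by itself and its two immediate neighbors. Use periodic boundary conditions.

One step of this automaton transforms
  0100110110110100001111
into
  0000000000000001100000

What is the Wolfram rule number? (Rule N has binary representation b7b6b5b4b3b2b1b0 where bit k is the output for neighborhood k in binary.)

1

position 19: 111 → 0  (bit 7 = 0)
position 5: 110 → 0  (bit 6 = 0)
position 0: 101 → 0  (bit 5 = 0)
position 2: 100 → 0  (bit 4 = 0)
position 4: 011 → 0  (bit 3 = 0)
position 1: 010 → 0  (bit 2 = 0)
position 3: 001 → 0  (bit 1 = 0)
position 15: 000 → 1  (bit 0 = 1)
bits b7..b0 = 00000001 = 1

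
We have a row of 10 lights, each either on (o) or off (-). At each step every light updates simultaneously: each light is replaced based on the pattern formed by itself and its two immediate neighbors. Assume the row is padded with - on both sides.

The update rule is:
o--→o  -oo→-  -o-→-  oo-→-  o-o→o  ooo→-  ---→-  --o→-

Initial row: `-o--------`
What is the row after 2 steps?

step 1: --o-------
step 2: ---o------

---o------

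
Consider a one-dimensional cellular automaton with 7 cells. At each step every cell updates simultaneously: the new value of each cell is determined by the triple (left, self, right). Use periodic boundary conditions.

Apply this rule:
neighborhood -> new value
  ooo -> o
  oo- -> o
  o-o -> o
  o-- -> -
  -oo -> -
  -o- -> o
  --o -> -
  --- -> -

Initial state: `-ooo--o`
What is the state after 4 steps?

o-oo--o
oo-o---
-ooo---
--oo---

--oo---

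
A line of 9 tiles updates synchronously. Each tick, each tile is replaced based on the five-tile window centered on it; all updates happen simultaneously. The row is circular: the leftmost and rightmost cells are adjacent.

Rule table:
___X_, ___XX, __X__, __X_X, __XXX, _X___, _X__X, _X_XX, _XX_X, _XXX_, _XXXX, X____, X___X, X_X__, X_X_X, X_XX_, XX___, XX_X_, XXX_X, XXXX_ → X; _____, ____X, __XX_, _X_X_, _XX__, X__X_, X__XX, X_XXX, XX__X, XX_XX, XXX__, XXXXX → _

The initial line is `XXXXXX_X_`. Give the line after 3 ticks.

_X__XXXXX
XXX_XX_XX
_XX_XX__X

_XX_XX__X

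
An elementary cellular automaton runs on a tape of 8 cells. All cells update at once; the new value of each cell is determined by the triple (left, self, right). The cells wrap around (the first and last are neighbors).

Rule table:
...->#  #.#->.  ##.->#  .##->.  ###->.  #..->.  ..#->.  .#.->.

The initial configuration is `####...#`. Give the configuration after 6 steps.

...#.###

...#.#..
##.....#
.#.###..
.....#.#
.###....
...#.###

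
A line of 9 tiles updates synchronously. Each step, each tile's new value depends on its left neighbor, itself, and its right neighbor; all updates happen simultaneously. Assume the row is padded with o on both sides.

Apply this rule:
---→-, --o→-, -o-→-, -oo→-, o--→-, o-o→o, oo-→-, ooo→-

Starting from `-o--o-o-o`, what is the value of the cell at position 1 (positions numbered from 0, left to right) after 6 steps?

step 1: o----o-o-
step 2: ------o-o
step 3: -------o-
step 4: --------o
step 5: ---------
step 6: ---------
position 1 holds -

-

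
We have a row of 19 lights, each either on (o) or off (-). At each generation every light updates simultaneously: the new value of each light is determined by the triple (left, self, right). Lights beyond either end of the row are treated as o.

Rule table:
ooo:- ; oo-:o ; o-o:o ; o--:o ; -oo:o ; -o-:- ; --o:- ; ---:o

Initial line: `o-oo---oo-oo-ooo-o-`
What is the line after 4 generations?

---oo-oo---oo-oooo-

generation 1: oooooo-ooooooo-oo-o
generation 2: -----ooo-----oooooo
generation 3: oooo-o-ooooo-o-----
generation 4: ---oo-oo---oo-oooo-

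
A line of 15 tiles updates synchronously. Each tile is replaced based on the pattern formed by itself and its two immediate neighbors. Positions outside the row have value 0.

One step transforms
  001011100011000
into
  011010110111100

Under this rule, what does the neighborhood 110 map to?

At position 6 the neighborhood is 110; the next row has 1 there.

1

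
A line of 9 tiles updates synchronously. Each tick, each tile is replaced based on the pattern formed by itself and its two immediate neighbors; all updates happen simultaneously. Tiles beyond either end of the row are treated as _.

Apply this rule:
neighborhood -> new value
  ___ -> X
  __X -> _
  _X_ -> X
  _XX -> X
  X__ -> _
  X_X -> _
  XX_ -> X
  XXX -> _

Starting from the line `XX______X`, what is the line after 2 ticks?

XX_X__X_X

XX_XXXX_X
XX_X__X_X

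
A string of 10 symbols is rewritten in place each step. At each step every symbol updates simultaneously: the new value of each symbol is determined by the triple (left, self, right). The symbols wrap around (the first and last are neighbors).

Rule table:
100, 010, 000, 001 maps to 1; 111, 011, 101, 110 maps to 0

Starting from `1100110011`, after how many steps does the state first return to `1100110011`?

0011001100
1100110011

2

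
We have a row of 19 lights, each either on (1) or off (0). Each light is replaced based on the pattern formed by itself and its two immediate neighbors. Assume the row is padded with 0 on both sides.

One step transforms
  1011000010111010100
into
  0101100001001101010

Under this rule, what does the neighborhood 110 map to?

1

At position 3 the neighborhood is 110; the next row has 1 there.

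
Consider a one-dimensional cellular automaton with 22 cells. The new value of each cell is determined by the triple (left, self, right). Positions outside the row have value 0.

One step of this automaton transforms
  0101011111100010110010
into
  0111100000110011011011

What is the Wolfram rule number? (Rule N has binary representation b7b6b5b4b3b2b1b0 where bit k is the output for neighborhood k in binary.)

position 6: 111 → 0  (bit 7 = 0)
position 10: 110 → 1  (bit 6 = 1)
position 2: 101 → 1  (bit 5 = 1)
position 11: 100 → 1  (bit 4 = 1)
position 5: 011 → 0  (bit 3 = 0)
position 1: 010 → 1  (bit 2 = 1)
position 0: 001 → 0  (bit 1 = 0)
position 12: 000 → 0  (bit 0 = 0)
bits b7..b0 = 01110100 = 116

116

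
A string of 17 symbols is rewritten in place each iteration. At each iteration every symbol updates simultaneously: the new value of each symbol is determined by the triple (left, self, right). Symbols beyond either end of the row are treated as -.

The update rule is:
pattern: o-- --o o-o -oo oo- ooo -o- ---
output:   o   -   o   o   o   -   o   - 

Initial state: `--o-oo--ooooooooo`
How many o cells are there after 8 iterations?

iteration 1: --ooooo-o-------o
iteration 2: --o---oooo------o
iteration 3: --oo--o--oo-----o
iteration 4: --ooo-oo-ooo----o
iteration 5: --o-oooooo-oo---o
iteration 6: --ooo----ooooo--o
iteration 7: --o-oo---o---oo-o
iteration 8: --ooooo--oo--oooo
count of o: 11

11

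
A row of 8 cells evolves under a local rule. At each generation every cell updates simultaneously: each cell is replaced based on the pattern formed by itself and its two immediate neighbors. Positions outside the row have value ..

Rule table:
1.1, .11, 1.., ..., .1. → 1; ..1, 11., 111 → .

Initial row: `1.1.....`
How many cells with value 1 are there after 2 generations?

11111111
1.......
count of 1: 1

1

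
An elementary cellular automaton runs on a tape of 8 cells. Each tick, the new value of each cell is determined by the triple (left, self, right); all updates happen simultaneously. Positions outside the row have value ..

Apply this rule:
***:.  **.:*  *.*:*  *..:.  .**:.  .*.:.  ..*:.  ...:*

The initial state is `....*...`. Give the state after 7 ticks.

***...**
..*.*..*
*..*....
.....***
****...*
...*.*..
**..*..*

**..*..*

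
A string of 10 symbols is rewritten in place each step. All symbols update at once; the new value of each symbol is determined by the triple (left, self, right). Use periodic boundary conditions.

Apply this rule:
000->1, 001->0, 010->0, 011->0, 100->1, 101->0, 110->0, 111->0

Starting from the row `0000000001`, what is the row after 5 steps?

1111110011

1111111100
0000000010
1111111001
0000000100
1111110011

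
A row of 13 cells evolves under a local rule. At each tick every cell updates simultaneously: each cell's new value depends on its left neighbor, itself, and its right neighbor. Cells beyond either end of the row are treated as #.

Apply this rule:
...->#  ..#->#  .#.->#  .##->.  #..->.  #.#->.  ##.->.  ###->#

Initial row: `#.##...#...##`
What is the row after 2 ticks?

.....###.##.#
.####.#......

.####.#......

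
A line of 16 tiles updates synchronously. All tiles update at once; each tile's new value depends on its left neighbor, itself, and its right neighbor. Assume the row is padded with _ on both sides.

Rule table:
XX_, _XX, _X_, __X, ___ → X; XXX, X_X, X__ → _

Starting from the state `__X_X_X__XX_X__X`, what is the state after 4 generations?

X_X_X_X_X_X_X_XX

XXX_X_X_XXX_X_XX
X_X_X_X_X_X_X_XX
X_X_X_X_X_X_X_XX  (fixed point — unchanged through generation 4)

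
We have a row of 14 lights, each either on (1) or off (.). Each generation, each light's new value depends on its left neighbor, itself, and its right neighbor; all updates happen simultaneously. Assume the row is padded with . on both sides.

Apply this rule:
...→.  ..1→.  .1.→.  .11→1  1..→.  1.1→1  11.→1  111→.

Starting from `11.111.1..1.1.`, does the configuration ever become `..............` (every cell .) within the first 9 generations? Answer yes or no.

generation 1: 1111.11....1..
generation 2: 1..1111.......
generation 3: ...1..1.......
generation 4: ..............
all cells are . at generation 4

yes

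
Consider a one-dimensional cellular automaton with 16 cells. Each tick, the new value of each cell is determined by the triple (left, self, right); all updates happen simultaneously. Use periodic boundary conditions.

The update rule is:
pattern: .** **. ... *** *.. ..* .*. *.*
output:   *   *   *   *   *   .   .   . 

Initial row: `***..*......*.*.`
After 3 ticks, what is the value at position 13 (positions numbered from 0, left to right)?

tick 1: ****..*****.....
tick 2: *****.*********.
tick 3: *****.*********.
position 13 holds *

*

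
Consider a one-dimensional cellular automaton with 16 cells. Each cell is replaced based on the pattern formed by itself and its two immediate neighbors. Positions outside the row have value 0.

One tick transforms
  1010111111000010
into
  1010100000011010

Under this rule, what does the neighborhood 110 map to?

0

At position 9 the neighborhood is 110; the next row has 0 there.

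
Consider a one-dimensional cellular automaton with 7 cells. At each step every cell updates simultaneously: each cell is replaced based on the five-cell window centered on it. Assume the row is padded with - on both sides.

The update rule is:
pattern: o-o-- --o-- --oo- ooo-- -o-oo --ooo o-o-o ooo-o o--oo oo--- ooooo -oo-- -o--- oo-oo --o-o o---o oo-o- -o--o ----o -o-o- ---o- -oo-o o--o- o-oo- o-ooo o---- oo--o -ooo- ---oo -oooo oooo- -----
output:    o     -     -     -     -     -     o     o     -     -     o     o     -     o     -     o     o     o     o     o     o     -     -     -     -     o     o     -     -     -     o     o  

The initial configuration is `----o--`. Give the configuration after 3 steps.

oo-oo-o

oooo--o
--o-o--
oo-oo-o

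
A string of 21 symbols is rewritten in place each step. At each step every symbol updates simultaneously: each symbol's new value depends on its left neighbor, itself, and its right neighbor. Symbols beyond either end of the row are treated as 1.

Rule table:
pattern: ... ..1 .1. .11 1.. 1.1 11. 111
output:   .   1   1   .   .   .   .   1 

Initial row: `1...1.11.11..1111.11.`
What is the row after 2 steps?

..1........11.......1

...11.......1.11.....
..1........11.......1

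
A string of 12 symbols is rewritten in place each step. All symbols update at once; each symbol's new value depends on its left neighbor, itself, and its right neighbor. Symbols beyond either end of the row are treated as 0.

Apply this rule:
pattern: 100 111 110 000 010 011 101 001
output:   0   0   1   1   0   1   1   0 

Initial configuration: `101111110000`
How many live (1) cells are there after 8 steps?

7

011000010111
011011001101
011111001110
010001001010
000100000100
110001110001
110101010100
111010101001
count of 1: 7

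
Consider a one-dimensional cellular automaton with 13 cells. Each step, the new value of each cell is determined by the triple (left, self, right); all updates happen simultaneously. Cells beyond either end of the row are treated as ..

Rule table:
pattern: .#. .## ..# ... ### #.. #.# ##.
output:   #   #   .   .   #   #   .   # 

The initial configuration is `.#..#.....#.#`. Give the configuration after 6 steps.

.##.#####.#.#

.##.##....#.#
.##.###...#.#
.##.####..#.#
.##.#####.#.#
.##.#####.#.#  (fixed point — unchanged through step 6)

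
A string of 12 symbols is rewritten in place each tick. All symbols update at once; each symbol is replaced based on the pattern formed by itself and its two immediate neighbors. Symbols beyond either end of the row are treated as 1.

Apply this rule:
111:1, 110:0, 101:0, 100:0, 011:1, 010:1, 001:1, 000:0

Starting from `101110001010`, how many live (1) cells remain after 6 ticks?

001100011010
011000110010
010001100110
010011001100
010110011001
010100110011
count of 1: 6

6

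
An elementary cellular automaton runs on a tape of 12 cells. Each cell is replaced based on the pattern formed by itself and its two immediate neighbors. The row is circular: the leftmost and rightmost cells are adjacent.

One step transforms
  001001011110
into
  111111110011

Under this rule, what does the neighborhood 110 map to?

1

At position 10 the neighborhood is 110; the next row has 1 there.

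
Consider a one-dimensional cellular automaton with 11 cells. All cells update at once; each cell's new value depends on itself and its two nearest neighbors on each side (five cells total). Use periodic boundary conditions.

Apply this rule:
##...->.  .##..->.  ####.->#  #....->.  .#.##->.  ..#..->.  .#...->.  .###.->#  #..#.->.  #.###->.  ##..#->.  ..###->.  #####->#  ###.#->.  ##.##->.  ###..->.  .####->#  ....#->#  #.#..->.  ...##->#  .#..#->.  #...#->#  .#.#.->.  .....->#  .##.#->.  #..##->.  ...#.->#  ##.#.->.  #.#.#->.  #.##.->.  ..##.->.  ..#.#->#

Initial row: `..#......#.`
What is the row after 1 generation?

##...####..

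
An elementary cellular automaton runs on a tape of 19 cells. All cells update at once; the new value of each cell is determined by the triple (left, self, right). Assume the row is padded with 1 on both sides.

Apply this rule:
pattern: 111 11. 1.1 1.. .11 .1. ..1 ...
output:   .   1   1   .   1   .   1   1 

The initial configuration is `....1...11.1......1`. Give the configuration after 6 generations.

.1111.1.1111.11.11.

generation 1: .111..11111..111111
generation 2: 11.1.11...1.11.....
generation 3: .11.111.11.111.1111
generation 4: 11111.111111.111...
generation 5: ....111....111.1.11
generation 6: .1111.1.1111.11.11.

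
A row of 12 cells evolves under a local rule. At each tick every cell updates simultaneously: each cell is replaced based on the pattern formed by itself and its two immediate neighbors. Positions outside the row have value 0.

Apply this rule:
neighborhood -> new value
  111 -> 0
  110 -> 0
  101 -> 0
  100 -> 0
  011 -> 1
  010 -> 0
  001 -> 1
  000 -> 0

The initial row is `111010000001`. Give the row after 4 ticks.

000000010000

100000000010
000000000100
000000001000
000000010000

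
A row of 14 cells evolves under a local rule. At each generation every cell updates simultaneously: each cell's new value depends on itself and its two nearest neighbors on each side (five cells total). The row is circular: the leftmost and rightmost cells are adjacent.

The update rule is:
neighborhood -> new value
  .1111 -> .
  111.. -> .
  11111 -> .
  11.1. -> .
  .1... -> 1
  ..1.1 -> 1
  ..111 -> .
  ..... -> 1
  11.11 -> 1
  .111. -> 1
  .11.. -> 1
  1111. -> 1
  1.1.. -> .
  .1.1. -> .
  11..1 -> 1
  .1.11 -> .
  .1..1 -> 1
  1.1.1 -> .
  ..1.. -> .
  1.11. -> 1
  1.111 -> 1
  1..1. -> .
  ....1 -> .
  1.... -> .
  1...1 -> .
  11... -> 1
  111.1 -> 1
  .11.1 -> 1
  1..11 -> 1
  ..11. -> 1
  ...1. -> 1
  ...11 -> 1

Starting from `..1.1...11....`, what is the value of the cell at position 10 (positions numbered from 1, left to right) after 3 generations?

1

.11..1.1111.11
1111.1.1.11111
..11.....1....
position 10 holds 1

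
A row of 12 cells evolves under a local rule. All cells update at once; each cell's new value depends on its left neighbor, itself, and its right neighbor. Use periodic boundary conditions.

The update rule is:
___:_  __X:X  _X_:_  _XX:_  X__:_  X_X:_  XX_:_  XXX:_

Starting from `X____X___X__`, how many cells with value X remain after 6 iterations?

iteration 1: ____X___X__X
iteration 2: ___X___X__X_
iteration 3: __X___X__X__
iteration 4: _X___X__X___
iteration 5: X___X__X____
iteration 6: ___X__X____X
count of X: 3

3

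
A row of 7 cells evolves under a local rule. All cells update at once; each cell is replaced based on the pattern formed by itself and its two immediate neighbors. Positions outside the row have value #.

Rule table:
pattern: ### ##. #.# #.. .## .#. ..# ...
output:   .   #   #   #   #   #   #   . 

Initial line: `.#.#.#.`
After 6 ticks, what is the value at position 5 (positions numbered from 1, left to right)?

#######
.......
#.....#
##...##
.##.##.
#######
position 5 holds #

#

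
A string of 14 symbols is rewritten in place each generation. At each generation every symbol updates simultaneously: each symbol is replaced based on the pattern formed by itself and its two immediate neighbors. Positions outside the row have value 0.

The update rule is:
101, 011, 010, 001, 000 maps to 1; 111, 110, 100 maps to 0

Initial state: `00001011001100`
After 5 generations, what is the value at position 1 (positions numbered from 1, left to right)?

1

11111110011001
10000000110011
10111111100110
11100000001100
10001111111001
position 1 holds 1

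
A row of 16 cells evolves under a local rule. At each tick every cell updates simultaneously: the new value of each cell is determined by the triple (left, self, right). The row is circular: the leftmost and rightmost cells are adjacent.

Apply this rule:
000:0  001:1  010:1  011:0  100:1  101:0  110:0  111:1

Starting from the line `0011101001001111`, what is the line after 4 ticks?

1101001111110110
0001110111100000
0010100011010000
0110110100011000

0110110100011000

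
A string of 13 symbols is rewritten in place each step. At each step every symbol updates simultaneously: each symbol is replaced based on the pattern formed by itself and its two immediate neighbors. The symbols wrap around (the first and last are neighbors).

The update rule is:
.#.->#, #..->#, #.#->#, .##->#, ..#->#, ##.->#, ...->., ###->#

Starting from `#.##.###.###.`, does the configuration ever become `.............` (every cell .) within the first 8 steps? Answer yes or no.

step 1: #############
step 2: #############  (fixed point — unchanged through step 8)
step 8 is #############, still not uniform .

no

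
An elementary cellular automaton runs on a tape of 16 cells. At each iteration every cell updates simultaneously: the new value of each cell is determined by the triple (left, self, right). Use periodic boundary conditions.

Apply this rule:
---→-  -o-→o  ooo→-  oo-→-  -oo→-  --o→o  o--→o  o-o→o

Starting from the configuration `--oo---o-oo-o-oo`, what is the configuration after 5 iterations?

oo--o-ooo--ooo--
--oooo---oo---oo
oo----o-o--o-o--
--o--ooooooooooo
ooooo-----------

ooooo-----------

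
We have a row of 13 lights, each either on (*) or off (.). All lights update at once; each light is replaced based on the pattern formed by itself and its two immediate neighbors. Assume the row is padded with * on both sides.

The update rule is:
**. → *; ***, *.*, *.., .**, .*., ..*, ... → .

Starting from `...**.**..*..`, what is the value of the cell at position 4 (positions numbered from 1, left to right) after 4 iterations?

.

iteration 1: ....*..*.....
iteration 2: .............
iteration 3: .............  (fixed point — unchanged through iteration 4)
position 4 holds .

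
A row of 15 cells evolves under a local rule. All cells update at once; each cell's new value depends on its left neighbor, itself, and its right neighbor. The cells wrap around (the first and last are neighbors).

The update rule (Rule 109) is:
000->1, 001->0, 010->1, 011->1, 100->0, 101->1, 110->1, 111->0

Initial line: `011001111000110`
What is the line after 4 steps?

011001001011010

011001001010110
011001001111110
011001001000010
011001001011010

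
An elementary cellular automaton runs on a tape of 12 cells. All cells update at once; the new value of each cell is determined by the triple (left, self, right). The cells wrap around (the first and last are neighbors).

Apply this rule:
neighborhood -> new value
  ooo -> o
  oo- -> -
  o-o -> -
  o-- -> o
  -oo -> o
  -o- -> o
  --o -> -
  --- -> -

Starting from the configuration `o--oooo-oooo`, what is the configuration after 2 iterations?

-o-ooo--oooo
-o-oo-o-ooo-

-o-oo-o-ooo-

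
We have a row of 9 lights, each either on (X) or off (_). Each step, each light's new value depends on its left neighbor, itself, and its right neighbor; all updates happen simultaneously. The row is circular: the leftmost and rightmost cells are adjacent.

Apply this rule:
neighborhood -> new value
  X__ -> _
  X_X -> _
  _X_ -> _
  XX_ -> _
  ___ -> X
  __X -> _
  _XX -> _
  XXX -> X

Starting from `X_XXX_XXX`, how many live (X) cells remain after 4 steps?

step 1: ___X___XX
step 2: _X___X___
step 3: ___X___XX  (repeats step 1; period 2)
step 4: _X___X___
count of X: 2

2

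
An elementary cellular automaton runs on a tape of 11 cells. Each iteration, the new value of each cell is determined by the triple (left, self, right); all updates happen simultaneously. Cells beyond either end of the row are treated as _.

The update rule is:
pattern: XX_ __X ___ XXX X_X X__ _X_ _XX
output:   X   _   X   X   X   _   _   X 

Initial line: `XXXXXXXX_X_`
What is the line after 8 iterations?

XXXXXXXXXX_

iteration 1: XXXXXXXXX__
iteration 2: XXXXXXXXX_X
iteration 3: XXXXXXXXXX_
iteration 4: XXXXXXXXXX_  (fixed point — unchanged through iteration 8)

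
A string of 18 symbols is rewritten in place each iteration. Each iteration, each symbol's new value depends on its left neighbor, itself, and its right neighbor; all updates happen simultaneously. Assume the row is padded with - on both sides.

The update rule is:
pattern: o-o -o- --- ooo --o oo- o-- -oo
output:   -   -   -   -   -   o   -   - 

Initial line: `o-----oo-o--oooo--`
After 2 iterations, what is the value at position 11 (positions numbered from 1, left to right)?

-------o-------o--
------------------
position 11 holds -

-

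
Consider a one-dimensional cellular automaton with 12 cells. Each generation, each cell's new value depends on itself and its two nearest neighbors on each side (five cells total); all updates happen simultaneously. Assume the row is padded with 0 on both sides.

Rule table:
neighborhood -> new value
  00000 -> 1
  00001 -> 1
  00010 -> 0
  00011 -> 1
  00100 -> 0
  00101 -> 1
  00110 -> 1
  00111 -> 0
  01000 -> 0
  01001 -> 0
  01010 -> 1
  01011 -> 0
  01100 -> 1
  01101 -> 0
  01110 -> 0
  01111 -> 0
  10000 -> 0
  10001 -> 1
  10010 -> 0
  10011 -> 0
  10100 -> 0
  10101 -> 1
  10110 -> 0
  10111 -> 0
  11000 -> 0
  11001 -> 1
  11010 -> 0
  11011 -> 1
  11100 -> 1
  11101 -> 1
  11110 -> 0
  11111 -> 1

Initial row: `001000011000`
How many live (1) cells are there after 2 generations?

4

100001111001
000110001100
count of 1: 4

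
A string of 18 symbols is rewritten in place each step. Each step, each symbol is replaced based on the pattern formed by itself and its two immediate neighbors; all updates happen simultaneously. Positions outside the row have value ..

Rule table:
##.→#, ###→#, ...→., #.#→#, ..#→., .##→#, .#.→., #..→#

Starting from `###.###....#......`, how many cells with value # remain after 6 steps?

14

########....#.....
#########....#....
##########....#...
###########....#..
############....#.
#############....#
count of #: 14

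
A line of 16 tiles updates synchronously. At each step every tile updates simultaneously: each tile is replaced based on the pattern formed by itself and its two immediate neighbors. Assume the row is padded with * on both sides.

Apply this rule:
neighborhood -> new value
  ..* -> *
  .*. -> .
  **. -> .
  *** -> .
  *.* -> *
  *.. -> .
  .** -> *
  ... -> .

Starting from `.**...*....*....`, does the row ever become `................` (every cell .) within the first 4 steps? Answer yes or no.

step 1: **...*....*....*
step 2: ....*....*....**
step 3: ...*....*....**.
step 4: ..*....*....**.*
step 4 is ..*....*....**.*, still not uniform .

no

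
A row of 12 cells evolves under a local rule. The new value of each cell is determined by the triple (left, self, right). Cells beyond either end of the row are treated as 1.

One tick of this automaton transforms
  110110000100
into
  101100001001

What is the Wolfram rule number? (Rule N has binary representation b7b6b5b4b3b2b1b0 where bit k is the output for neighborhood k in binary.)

position 0: 111 → 1  (bit 7 = 1)
position 1: 110 → 0  (bit 6 = 0)
position 2: 101 → 1  (bit 5 = 1)
position 5: 100 → 0  (bit 4 = 0)
position 3: 011 → 1  (bit 3 = 1)
position 9: 010 → 0  (bit 2 = 0)
position 8: 001 → 1  (bit 1 = 1)
position 6: 000 → 0  (bit 0 = 0)
bits b7..b0 = 10101010 = 170

170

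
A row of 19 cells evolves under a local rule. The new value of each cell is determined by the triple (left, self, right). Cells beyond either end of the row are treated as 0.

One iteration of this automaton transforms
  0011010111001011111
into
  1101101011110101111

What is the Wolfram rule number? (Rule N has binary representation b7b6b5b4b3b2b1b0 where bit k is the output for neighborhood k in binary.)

position 8: 111 → 1  (bit 7 = 1)
position 3: 110 → 1  (bit 6 = 1)
position 4: 101 → 1  (bit 5 = 1)
position 10: 100 → 1  (bit 4 = 1)
position 2: 011 → 0  (bit 3 = 0)
position 5: 010 → 0  (bit 2 = 0)
position 1: 001 → 1  (bit 1 = 1)
position 0: 000 → 1  (bit 0 = 1)
bits b7..b0 = 11110011 = 243

243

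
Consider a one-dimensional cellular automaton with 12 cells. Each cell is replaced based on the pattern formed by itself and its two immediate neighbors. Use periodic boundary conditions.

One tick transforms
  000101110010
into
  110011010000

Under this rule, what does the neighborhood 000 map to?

1

At position 0 the neighborhood is 000; the next row has 1 there.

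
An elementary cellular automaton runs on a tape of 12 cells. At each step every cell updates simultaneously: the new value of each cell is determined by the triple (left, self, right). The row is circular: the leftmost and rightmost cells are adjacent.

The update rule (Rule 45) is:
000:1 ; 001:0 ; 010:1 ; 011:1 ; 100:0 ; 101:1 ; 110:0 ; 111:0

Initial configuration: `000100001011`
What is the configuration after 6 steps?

011011011110

step 1: 010101101110
step 2: 011111011000
step 3: 010000110011
step 4: 110110100010
step 5: 101101101011
step 6: 011011011110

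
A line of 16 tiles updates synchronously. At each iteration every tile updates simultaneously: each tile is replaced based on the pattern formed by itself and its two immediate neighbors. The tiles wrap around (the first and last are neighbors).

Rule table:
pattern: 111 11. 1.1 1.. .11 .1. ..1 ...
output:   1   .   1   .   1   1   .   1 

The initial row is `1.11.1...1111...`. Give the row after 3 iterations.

111.11.1.111..1.
11.11.11111...11
1.11.11111..1.11

1.11.11111..1.11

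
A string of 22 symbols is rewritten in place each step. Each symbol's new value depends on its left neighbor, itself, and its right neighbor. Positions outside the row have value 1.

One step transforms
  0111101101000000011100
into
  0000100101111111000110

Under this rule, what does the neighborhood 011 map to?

0

At position 1 the neighborhood is 011; the next row has 0 there.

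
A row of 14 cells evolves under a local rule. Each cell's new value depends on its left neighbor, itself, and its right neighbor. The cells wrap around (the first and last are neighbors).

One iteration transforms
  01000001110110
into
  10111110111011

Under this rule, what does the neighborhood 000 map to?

At position 3 the neighborhood is 000; the next row has 1 there.

1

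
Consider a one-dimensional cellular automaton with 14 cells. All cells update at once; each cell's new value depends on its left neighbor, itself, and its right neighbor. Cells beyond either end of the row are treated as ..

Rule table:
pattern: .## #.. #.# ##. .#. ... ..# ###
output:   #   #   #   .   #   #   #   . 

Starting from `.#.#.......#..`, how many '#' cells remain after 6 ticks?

##############
#.............
##############  (repeats tick 1; period 2)
tick 6: #.............
count of #: 1

1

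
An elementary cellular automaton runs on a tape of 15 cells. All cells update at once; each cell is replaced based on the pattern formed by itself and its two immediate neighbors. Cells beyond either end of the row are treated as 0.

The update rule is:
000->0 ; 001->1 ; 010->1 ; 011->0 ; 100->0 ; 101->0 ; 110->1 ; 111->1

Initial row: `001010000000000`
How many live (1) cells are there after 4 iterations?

011010000000000
101010000000000
101010000000000  (fixed point — unchanged through iteration 4)
count of 1: 3

3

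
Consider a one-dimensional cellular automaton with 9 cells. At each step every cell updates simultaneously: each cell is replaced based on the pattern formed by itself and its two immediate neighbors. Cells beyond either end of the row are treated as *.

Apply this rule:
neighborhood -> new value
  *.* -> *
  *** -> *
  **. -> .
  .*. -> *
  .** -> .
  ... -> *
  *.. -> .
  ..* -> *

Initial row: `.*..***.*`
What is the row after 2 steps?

step 1: **.*.*.*.
step 2: *.*******

*.*******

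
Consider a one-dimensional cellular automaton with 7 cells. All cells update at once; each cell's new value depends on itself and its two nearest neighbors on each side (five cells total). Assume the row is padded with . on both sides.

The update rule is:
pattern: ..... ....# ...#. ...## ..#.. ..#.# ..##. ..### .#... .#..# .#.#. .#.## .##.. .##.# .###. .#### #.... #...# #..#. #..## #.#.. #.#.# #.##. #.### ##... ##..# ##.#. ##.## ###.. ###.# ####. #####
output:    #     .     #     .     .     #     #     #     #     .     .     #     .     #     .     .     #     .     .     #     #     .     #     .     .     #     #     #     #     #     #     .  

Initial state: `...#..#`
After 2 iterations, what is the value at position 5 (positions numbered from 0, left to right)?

#.#....
#.#####
position 5 holds #

#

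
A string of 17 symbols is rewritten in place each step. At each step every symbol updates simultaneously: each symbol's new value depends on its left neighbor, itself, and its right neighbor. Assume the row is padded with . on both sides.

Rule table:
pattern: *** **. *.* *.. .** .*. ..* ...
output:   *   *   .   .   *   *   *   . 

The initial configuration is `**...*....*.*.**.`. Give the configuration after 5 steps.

**.***.****.*.**.

**..**...**.*.**.
**.***..***.*.**.
**.***.****.*.**.
**.***.****.*.**.  (fixed point — unchanged through step 5)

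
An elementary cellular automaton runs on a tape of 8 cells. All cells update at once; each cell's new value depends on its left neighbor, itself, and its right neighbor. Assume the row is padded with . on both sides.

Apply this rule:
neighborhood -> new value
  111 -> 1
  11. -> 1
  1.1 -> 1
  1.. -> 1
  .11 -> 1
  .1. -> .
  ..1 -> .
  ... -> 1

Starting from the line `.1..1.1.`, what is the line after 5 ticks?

..1..1.1
1..1..1.
.1..1..1
..1..1..
1..1..11

1..1..11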